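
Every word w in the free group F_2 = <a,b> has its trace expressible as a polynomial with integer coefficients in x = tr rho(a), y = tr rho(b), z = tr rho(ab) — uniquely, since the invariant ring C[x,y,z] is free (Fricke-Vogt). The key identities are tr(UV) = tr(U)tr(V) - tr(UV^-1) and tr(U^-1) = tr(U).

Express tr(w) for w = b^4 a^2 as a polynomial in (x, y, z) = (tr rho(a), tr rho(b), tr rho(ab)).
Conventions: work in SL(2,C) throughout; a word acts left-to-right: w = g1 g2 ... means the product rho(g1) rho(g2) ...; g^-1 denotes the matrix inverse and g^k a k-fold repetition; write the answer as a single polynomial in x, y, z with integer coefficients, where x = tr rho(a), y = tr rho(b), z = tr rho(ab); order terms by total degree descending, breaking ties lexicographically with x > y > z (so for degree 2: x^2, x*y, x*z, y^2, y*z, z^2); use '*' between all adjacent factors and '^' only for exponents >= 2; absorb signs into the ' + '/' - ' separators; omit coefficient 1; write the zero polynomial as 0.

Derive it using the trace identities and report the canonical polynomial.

x*y^3*z - x^2*y^2 - y^4 - 2*x*y*z + x^2 + 4*y^2 - 2

tr(b a b) = tr(b)*tr(a b) - tr(a)  (reduce the b square) = y*z - x
next, tr(b^3 a) = tr(b)*tr(b a b) - tr(b a)  (reduce the b square) = y^2*z - x*y - z
next, tr(b^2) = tr(b)*tr(b) - tr(1)  (reduce the b square) = y^2 - 2
tr(b^3) = tr(b)*tr(b^2) - tr(b)  (reduce the b square) = y^3 - 3*y
tr(b^2 a^2 b) = tr(a)*tr(b^3 a) - tr(b^3)  (reduce the a square) = x*y^2*z - x^2*y - y^3 - x*z + 3*y
tr(a^2 b) = tr(a)*tr(b a) - tr(b)  (reduce the a square) = x*z - y
and tr(a^2) = tr(a)*tr(a) - tr(1)  (reduce the a square) = x^2 - 2
tr(b^2 a^2) = tr(b)*tr(a^2 b) - tr(a^2)  (reduce the b square) = x*y*z - x^2 - y^2 + 2
tr(b^4 a^2) = tr(b)*tr(b^2 a^2 b) - tr(b^2 a^2)  (reduce the b square) = x*y^3*z - x^2*y^2 - y^4 - 2*x*y*z + x^2 + 4*y^2 - 2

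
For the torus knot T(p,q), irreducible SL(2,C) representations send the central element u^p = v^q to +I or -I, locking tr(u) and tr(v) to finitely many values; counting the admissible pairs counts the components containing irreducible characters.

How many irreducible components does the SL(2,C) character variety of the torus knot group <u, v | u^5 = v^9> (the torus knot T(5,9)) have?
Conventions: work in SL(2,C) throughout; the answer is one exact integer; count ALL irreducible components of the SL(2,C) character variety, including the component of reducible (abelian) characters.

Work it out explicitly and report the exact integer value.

For T(5,9): irreducibility forces the central element u^5 = v^9 to one of +I, -I.
On an irreducible component, tr(u) is locked at 2*cos(pi*alpha/5) for some alpha in 1..4, and tr(v) at 2*cos(pi*beta/9) for some beta in 1..8.
u^5 = (-1)^alpha I and v^9 = (-1)^beta I must agree, so alpha and beta have equal parity.
Enumerate parity-matched pairs: 2*4 odd-odd plus 2*4 even-even gives 16.
Total: 16 irreducible-character components + 1 reducible (abelian) component = 17.

17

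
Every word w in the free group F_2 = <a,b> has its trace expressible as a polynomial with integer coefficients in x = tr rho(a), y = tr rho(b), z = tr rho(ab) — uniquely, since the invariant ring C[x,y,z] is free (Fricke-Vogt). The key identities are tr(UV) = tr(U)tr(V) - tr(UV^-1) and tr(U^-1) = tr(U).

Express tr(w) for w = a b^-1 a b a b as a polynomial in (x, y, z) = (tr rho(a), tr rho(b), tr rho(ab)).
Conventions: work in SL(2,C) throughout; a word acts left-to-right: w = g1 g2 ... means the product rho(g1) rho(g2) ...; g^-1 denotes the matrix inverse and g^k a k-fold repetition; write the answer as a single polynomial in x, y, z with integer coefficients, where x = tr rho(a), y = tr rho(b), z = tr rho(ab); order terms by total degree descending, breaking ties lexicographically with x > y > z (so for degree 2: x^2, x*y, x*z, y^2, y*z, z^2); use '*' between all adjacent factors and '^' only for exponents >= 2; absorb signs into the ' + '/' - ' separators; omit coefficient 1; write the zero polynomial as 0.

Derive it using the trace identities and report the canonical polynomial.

trace(b a b a) = trace(b a) trace(b a) - trace(1) = z^2 - 2
trace(b a b) = trace(b) trace(a b) - trace(a) = y*z - x
next, trace(a b a b a) = trace(a) trace(b a b a) - trace(b a b) = x*z^2 - y*z - x
next, trace(a b a b a b) = trace(a b) trace(a b a b) - trace(a^-1 b^-1) = z^3 - 3*z
trace(a b^-1 a b a b) = trace(a b a b a) trace(b) - trace(a b a b a b) = x*y*z^2 - y^2*z - z^3 - x*y + 3*z

x*y*z^2 - y^2*z - z^3 - x*y + 3*z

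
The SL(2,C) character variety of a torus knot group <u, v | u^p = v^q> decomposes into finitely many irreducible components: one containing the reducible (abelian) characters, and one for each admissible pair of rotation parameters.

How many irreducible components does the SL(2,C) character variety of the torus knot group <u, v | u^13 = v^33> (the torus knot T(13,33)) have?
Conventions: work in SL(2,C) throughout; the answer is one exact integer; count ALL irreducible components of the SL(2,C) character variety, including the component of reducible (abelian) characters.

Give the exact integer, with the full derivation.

193

Gamma = < u, v | u^13 = v^33 > (torus knot T(13,33)); the central element u^13 = v^33 acts as +I or -I in any irreducible SL(2,C) representation.
This locks tr(u) to 2*cos(pi*alpha/13), alpha in 1..12, and tr(v) to 2*cos(pi*beta/33), beta in 1..32, on each component of irreducible characters.
Consistency of u^13 = (-1)^alpha I with v^33 = (-1)^beta I forces alpha = beta (mod 2).
Counting: 6 odd alphas x 16 odd betas + 6 even alphas x 16 even betas = 96 + 96 = 192.
Total: 192 irreducible-character components + 1 reducible (abelian) component = 193.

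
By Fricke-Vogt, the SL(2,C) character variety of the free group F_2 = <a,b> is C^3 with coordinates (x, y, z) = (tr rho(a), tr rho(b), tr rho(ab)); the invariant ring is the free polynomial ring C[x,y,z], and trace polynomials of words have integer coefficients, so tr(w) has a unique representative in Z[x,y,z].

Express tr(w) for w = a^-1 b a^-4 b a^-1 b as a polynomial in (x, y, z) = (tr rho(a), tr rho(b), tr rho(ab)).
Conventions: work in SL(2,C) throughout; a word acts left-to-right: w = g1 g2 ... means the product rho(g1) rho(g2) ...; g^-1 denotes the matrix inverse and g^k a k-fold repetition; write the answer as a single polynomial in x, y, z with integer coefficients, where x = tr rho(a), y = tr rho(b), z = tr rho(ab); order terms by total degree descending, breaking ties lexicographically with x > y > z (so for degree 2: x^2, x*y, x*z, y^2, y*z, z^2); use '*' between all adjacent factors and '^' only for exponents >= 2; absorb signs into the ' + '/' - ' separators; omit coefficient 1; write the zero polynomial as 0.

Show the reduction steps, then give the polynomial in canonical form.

next, trace(b^2) = trace(b) trace(b) - trace(1)  (reduce the b square) = y^2 - 2
next, trace(b^3) = trace(b) trace(b^2) - trace(b)  (reduce the b square) = y^3 - 3*y
trace(a b^2) = trace(b) trace(a b) - trace(a)  (reduce the b square) = y*z - x
trace(b^3 a) = trace(b) trace(a b^2) - trace(a b)  (reduce the b square) = y^2*z - x*y - z
next, trace(b a^-1 b^2) = trace(b^3) trace(a) - trace(b^3 a)  (eliminate a^-1) = x*y^3 - y^2*z - 2*x*y + z
trace(a b a b) = trace(a b) trace(a b) - trace(1)  (split on a) = z^2 - 2
next, trace(a b a) = trace(a) trace(b a) - trace(b)  (reduce the a square) = x*z - y
and trace(b^2 a b a) = trace(b) trace(a b a b) - trace(a b a)  (reduce the b square) = y*z^2 - x*z - y
and trace(b a^-1 b^2 a) = trace(b^2 a b) trace(a) - trace(b^2 a b a)  (eliminate a^-1) = x*y^2*z - x^2*y - y*z^2 + y
and trace(b a^-1 b a^-1 b) = trace(b a^-1 b^2) trace(a) - trace(b a^-1 b^2 a)  (eliminate a^-1) = x^2*y^3 - 2*x*y^2*z - x^2*y + y*z^2 + x*z - y
and trace(b a b a b a) = trace(b a) trace(b a b a) - trace(b^-1 a^-1)  (split on b) = z^3 - 3*z
trace(b a b a^-1 b a) = trace(b a b a b) trace(a) - trace(b a b a b a)  (eliminate a^-1) = x*y*z^2 - x^2*z - z^3 - x*y + 3*z
trace(b a^-1 b a^-1 b a) = trace(b a b a^-1 b) trace(a) - trace(b a b a^-1 b a)  (eliminate a^-1) = x^2*y^2*z - x^3*y - 2*x*y*z^2 + x^2*z + z^3 + 2*x*y - 3*z
and trace(b a^-1 b a^-1 b a^-1) = trace(b a^-1 b a^-1 b) trace(a) - trace(b a^-1 b a^-1 b a)  (eliminate a^-1) = x^3*y^3 - 3*x^2*y^2*z + 3*x*y*z^2 - z^3 - 3*x*y + 3*z
and trace(a^-2 b a^-1 b a^-1 b) = trace(b a^-1 b a^-1 b a^-1) trace(a) - trace(b a^-1 b a^-1 b)  (eliminate a^-1) = x^4*y^3 - 3*x^3*y^2*z - x^2*y^3 + 3*x^2*y*z^2 + 2*x*y^2*z - x*z^3 - 2*x^2*y - y*z^2 + 2*x*z + y
trace(b a^-1 b a^-1 b a^-3) = trace(a^-2 b a^-1 b a^-1 b) trace(a) - trace(a^-2 b a^-1 b a^-1 b a)  (eliminate a^-1) = x^5*y^3 - 3*x^4*y^2*z - 2*x^3*y^3 + 3*x^3*y*z^2 + 5*x^2*y^2*z - x^2*z^3 - 2*x^3*y - 4*x*y*z^2 + 2*x^2*z + z^3 + 4*x*y - 3*z
next, trace(a^-1 b a^-4 b a^-1 b) = trace(b a^-1 b a^-1 b a^-3) trace(a) - trace(b a^-1 b a^-1 b a^-2)  (eliminate a^-1) = x^6*y^3 - 3*x^5*y^2*z - 3*x^4*y^3 + 3*x^4*y*z^2 + 8*x^3*y^2*z - x^3*z^3 - 2*x^4*y + x^2*y^3 - 7*x^2*y*z^2 + 2*x^3*z - 2*x*y^2*z + 2*x*z^3 + 6*x^2*y + y*z^2 - 5*x*z - y

x^6*y^3 - 3*x^5*y^2*z - 3*x^4*y^3 + 3*x^4*y*z^2 + 8*x^3*y^2*z - x^3*z^3 - 2*x^4*y + x^2*y^3 - 7*x^2*y*z^2 + 2*x^3*z - 2*x*y^2*z + 2*x*z^3 + 6*x^2*y + y*z^2 - 5*x*z - y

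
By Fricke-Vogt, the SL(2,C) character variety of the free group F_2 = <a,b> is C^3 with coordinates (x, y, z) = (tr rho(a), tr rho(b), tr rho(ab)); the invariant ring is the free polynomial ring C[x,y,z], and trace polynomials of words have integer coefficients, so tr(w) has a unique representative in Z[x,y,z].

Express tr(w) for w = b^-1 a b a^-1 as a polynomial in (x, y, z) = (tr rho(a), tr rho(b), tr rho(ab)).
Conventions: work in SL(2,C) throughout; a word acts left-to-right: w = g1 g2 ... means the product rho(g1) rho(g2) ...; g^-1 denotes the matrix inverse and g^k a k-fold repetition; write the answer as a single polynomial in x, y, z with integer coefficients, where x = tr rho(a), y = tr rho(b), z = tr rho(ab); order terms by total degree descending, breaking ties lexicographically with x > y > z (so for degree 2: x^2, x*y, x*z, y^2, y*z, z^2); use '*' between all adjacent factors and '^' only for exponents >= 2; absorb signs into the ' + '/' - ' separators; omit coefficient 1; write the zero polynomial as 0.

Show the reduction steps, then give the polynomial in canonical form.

-x*y*z + x^2 + y^2 + z^2 - 2

tr(a b a) = tr(a) * tr(b a) - tr(b) = x*z - y
tr(a b a b) = tr(b a) * tr(b a) - tr(1)   [split at repeated b] = z^2 - 2
so tr(b^-1 a b a) = tr(a b a) * tr(b) - tr(a b a b) = x*y*z - y^2 - z^2 + 2
so tr(b^-1 a b a^-1) = tr(b^-1 a b) * tr(a) - tr(b^-1 a b a) = -x*y*z + x^2 + y^2 + z^2 - 2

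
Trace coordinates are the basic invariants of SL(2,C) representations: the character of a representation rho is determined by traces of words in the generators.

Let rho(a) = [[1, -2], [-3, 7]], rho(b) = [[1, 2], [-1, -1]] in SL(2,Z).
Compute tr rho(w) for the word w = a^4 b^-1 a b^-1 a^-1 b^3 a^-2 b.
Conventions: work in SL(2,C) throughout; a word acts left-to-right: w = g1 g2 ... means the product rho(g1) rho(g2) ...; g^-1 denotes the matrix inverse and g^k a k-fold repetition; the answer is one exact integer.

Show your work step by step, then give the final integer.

rho(a) = [[1, -2], [-3, 7]]
... * rho(a) = [[1, -2], [-3, 7]]  ->  [[7, -16], [-24, 55]]
... * rho(a) = [[1, -2], [-3, 7]]  ->  [[55, -126], [-189, 433]]
... * rho(a) = [[1, -2], [-3, 7]]  ->  [[433, -992], [-1488, 3409]]
... * rho(b^-1) = [[-1, -2], [1, 1]]  ->  [[-1425, -1858], [4897, 6385]]
... * rho(a) = [[1, -2], [-3, 7]]  ->  [[4149, -10156], [-14258, 34901]]
... * rho(b^-1) = [[-1, -2], [1, 1]]  ->  [[-14305, -18454], [49159, 63417]]
... * rho(a^-1) = [[7, 2], [3, 1]]  ->  [[-155497, -47064], [534364, 161735]]
... * rho(b) = [[1, 2], [-1, -1]]  ->  [[-108433, -263930], [372629, 906993]]
... * rho(b) = [[1, 2], [-1, -1]]  ->  [[155497, 47064], [-534364, -161735]]
... * rho(b) = [[1, 2], [-1, -1]]  ->  [[108433, 263930], [-372629, -906993]]
... * rho(a^-1) = [[7, 2], [3, 1]]  ->  [[1550821, 480796], [-5329382, -1652251]]
... * rho(a^-1) = [[7, 2], [3, 1]]  ->  [[12298135, 3582438], [-42262427, -12311015]]
... * rho(b) = [[1, 2], [-1, -1]]  ->  [[8715697, 21013832], [-29951412, -72213839]]
tr = 8715697 + -72213839 = -63498142

-63498142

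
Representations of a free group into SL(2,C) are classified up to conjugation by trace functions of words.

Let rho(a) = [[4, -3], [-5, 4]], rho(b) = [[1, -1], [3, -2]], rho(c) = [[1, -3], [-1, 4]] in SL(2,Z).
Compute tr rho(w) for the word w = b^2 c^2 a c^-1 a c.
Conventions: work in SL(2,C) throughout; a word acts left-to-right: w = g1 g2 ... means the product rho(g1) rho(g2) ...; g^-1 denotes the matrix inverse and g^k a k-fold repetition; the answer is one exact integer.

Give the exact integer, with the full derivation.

2546

rho(b) = [[1, -1], [3, -2]]
... * rho(b) = [[1, -1], [3, -2]]  ->  [[-2, 1], [-3, 1]]
... * rho(c) = [[1, -3], [-1, 4]]  ->  [[-3, 10], [-4, 13]]
... * rho(c) = [[1, -3], [-1, 4]]  ->  [[-13, 49], [-17, 64]]
... * rho(a) = [[4, -3], [-5, 4]]  ->  [[-297, 235], [-388, 307]]
... * rho(c^-1) = [[4, 3], [1, 1]]  ->  [[-953, -656], [-1245, -857]]
... * rho(a) = [[4, -3], [-5, 4]]  ->  [[-532, 235], [-695, 307]]
... * rho(c) = [[1, -3], [-1, 4]]  ->  [[-767, 2536], [-1002, 3313]]
tr = -767 + 3313 = 2546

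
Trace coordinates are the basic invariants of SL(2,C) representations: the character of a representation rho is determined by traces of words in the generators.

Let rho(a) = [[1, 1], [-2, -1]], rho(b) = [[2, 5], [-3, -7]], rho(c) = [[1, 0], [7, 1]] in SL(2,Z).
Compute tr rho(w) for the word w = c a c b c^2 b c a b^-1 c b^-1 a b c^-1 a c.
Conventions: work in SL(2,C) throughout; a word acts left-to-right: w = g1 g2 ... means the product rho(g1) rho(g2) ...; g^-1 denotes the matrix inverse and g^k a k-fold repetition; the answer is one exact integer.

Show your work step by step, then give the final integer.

738900785

rho(c) = [[1, 0], [7, 1]]
... * rho(a) = [[1, 1], [-2, -1]]  ->  [[1, 1], [5, 6]]
... * rho(c) = [[1, 0], [7, 1]]  ->  [[8, 1], [47, 6]]
... * rho(b) = [[2, 5], [-3, -7]]  ->  [[13, 33], [76, 193]]
... * rho(c) = [[1, 0], [7, 1]]  ->  [[244, 33], [1427, 193]]
... * rho(c) = [[1, 0], [7, 1]]  ->  [[475, 33], [2778, 193]]
... * rho(b) = [[2, 5], [-3, -7]]  ->  [[851, 2144], [4977, 12539]]
... * rho(c) = [[1, 0], [7, 1]]  ->  [[15859, 2144], [92750, 12539]]
... * rho(a) = [[1, 1], [-2, -1]]  ->  [[11571, 13715], [67672, 80211]]
... * rho(b^-1) = [[-7, -5], [3, 2]]  ->  [[-39852, -30425], [-233071, -177938]]
... * rho(c) = [[1, 0], [7, 1]]  ->  [[-252827, -30425], [-1478637, -177938]]
... * rho(b^-1) = [[-7, -5], [3, 2]]  ->  [[1678514, 1203285], [9816645, 7037309]]
... * rho(a) = [[1, 1], [-2, -1]]  ->  [[-728056, 475229], [-4257973, 2779336]]
... * rho(b) = [[2, 5], [-3, -7]]  ->  [[-2881799, -6966883], [-16853954, -40745217]]
... * rho(c^-1) = [[1, 0], [-7, 1]]  ->  [[45886382, -6966883], [268362565, -40745217]]
... * rho(a) = [[1, 1], [-2, -1]]  ->  [[59820148, 52853265], [349852999, 309107782]]
... * rho(c) = [[1, 0], [7, 1]]  ->  [[429793003, 52853265], [2513607473, 309107782]]
tr = 429793003 + 309107782 = 738900785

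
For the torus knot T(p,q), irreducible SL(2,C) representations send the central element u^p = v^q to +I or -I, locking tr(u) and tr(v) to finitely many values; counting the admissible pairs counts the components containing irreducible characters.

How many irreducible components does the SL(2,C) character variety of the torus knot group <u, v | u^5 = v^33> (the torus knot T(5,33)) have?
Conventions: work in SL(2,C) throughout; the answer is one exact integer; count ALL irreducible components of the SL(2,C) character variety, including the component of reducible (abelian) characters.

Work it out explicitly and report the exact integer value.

65

For T(5,33): irreducibility forces the central element u^5 = v^33 to one of +I, -I.
On an irreducible component, tr(u) is locked at 2*cos(pi*alpha/5) for some alpha in 1..4, and tr(v) at 2*cos(pi*beta/33) for some beta in 1..32.
The two central values (-1)^alpha I and (-1)^beta I must be the same matrix, so alpha and beta share a parity.
Counting: 2 odd alphas x 16 odd betas + 2 even alphas x 16 even betas = 32 + 32 = 64.
That is 64 components of irreducible characters, and with the reducible (abelian) component the total is 65.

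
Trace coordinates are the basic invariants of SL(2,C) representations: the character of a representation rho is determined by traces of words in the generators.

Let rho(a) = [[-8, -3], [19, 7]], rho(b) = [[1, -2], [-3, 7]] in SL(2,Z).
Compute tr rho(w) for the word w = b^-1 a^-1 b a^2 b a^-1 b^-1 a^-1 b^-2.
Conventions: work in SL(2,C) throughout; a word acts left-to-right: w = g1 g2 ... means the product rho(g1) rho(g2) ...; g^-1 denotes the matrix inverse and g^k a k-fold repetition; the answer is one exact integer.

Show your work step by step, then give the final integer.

rho(b^-1) = [[7, 2], [3, 1]]
... * rho(a^-1) = [[7, 3], [-19, -8]]  ->  [[11, 5], [2, 1]]
... * rho(b) = [[1, -2], [-3, 7]]  ->  [[-4, 13], [-1, 3]]
... * rho(a) = [[-8, -3], [19, 7]]  ->  [[279, 103], [65, 24]]
... * rho(a) = [[-8, -3], [19, 7]]  ->  [[-275, -116], [-64, -27]]
... * rho(b) = [[1, -2], [-3, 7]]  ->  [[73, -262], [17, -61]]
... * rho(a^-1) = [[7, 3], [-19, -8]]  ->  [[5489, 2315], [1278, 539]]
... * rho(b^-1) = [[7, 2], [3, 1]]  ->  [[45368, 13293], [10563, 3095]]
... * rho(a^-1) = [[7, 3], [-19, -8]]  ->  [[65009, 29760], [15136, 6929]]
... * rho(b^-1) = [[7, 2], [3, 1]]  ->  [[544343, 159778], [126739, 37201]]
... * rho(b^-1) = [[7, 2], [3, 1]]  ->  [[4289735, 1248464], [998776, 290679]]
tr = 4289735 + 290679 = 4580414

4580414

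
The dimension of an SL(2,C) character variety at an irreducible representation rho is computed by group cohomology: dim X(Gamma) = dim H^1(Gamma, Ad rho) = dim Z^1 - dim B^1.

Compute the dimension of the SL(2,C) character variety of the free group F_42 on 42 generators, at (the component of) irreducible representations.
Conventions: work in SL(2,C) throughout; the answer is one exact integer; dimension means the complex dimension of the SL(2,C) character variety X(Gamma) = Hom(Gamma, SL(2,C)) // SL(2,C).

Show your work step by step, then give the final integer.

Here Gamma is free of rank 42 — no relator constrains a cocycle.
Z^1(Gamma, Ad rho) = (sl_2)^42: a cocycle is a free choice of one sl_2 vector per generator, so dim Z^1 = 3*42 = 126.
dim B^1 = 3: the coboundary map is injective because an irreducible image has centralizer 0 in sl_2.
dim H^1 = 126 - 3 = 123, which is dim X.

123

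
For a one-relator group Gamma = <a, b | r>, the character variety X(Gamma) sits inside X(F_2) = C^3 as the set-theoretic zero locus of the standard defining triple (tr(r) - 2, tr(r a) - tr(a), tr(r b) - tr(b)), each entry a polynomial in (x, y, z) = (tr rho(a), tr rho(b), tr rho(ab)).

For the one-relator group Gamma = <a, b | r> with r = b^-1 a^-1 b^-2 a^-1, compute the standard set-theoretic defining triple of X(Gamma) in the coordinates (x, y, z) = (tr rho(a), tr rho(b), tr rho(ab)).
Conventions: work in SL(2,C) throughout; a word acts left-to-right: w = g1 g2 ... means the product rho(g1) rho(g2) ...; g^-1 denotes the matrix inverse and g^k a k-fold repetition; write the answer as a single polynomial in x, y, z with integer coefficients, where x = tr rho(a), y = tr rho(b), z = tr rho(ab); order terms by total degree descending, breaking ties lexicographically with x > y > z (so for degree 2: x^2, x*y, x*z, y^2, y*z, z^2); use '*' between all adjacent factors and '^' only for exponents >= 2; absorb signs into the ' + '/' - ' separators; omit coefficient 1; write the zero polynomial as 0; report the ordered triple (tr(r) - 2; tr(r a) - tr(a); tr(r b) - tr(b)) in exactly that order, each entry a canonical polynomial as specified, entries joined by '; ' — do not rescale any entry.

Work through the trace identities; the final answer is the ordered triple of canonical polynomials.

trace(b^-1) = trace(b) = y
trace(b^-1 a) = trace(a)*trace(b) - trace(a b) = x*y - z
apply: trace(a^-1 b^-1) = trace(b^-1)*trace(a) - trace(b^-1 a) = z
apply: trace(a^-2 b^-1) = trace(a^-1 b^-1)*trace(a) - trace(a^-1 b^-1 a) = x*z - y
trace(a^-2) = trace(a^-1)*trace(a) - trace(1) = x^2 - 2
apply: trace(a^-1 b^-2 a^-1) = trace(a^-2 b^-1)*trace(b) - trace(a^-2) = x*y*z - x^2 - y^2 + 2
apply: trace(a b a b) = trace(b a)*trace(b a) - trace(1) = z^2 - 2
apply: trace(a b a b^-1) = trace(a b a)*trace(b) - trace(a b a b) = x*y*z - y^2 - z^2 + 2
use: trace(b^-2 a b a) = trace(a b a b^-1)*trace(b) - trace(a b a) = x*y^2*z - y^3 - y*z^2 - x*z + 3*y
trace(b a^-1 b^-2 a) = trace(b^-2 a b)*trace(a) - trace(b^-2 a b a) = -x*y^2*z + x^2*y + y^3 + y*z^2 - 3*y
trace(a^-1 b^-2 a^-1 b) = trace(b a^-1 b^-2)*trace(a) - trace(b a^-1 b^-2 a) = x*y^2*z - x^2*y - y^3 - y*z^2 + x*z + 3*y
use: trace(b^-1 a^-1 b^-2 a^-1) = trace(a^-1 b^-2 a^-1)*trace(b) - trace(a^-1 b^-2 a^-1 b) = y*z^2 - x*z - y
trace(b^-2) = trace(b^-1)*trace(b) - trace(1)   [inverse elimination on b] = y^2 - 2
use: trace(b^-2 a) = trace(a b^-1)*trace(b) - trace(a)   [inverse elimination on b] = x*y^2 - y*z - x
trace(b^-2 a^-1) = trace(b^-2)*trace(a) - trace(b^-2 a)   [inverse elimination on a] = y*z - x
apply: trace(b^-1 a^-1 b^-2) = trace(b^-2 a^-1)*trace(b) - trace(b^-2 a^-1 b)   [inverse elimination on b] = y^2*z - x*y - z
assemble the triple (trace(r) - 2; trace(r a) - x; trace(r b) - y)

y*z^2 - x*z - y - 2; y^2*z - x*y - x - z; x*y*z - x^2 - y^2 - y + 2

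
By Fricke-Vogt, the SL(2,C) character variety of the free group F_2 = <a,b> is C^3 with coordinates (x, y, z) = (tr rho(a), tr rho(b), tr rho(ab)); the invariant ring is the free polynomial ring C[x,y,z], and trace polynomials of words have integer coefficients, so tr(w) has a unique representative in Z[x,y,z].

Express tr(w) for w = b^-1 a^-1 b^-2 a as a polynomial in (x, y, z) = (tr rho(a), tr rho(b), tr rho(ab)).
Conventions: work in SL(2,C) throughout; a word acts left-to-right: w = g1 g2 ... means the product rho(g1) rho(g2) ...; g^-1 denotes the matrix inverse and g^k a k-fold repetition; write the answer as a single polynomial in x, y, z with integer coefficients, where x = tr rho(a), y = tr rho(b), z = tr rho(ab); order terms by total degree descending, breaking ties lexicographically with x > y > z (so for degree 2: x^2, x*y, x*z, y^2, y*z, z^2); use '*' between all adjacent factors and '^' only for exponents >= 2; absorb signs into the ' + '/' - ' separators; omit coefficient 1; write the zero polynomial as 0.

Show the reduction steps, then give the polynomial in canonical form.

x*y^2*z - x^2*y - y*z^2 + y

apply: tr(b^-1) = tr(b) = y
tr(b^-2) = tr(b^-1) tr(b) - tr(1) = y^2 - 2
tr(a b a) = tr(a) tr(b a) - tr(b) = x*z - y
use: tr(a b a b) = tr(a b) tr(a b) - tr(1)   [split at repeated a] = z^2 - 2
use: tr(b^-1 a b a) = tr(a b a) tr(b) - tr(a b a b) = x*y*z - y^2 - z^2 + 2
tr(a b a^-1 b^-1) = tr(b^-1 a b) tr(a) - tr(b^-1 a b a) = -x*y*z + x^2 + y^2 + z^2 - 2
tr(a^-1 b^-2 a b) = tr(a b a^-1 b^-1) tr(b) - tr(a b a^-1) = -x*y^2*z + x^2*y + y^3 + y*z^2 - 3*y
tr(b^-1 a^-1 b^-2 a) = tr(a^-1 b^-2 a) tr(b) - tr(a^-1 b^-2 a b) = x*y^2*z - x^2*y - y*z^2 + y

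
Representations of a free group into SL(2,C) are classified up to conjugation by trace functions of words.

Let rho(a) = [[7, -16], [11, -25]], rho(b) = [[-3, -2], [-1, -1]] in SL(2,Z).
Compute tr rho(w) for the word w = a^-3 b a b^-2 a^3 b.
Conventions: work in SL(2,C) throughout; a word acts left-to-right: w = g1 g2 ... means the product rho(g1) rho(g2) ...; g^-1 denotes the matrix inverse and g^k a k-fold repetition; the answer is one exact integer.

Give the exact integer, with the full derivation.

13995465950

rho(a^-1) = [[-25, 16], [-11, 7]]
... * rho(a^-1) = [[-25, 16], [-11, 7]]  ->  [[449, -288], [198, -127]]
... * rho(a^-1) = [[-25, 16], [-11, 7]]  ->  [[-8057, 5168], [-3553, 2279]]
... * rho(b) = [[-3, -2], [-1, -1]]  ->  [[19003, 10946], [8380, 4827]]
... * rho(a) = [[7, -16], [11, -25]]  ->  [[253427, -577698], [111757, -254755]]
... * rho(b^-1) = [[-1, 2], [1, -3]]  ->  [[-831125, 2239948], [-366512, 987779]]
... * rho(b^-1) = [[-1, 2], [1, -3]]  ->  [[3071073, -8382094], [1354291, -3696361]]
... * rho(a) = [[7, -16], [11, -25]]  ->  [[-70705523, 160415182], [-31179934, 70740369]]
... * rho(a) = [[7, -16], [11, -25]]  ->  [[1269628341, -2879091182], [559884521, -1269630281]]
... * rho(a) = [[7, -16], [11, -25]]  ->  [[-22782604615, 51663226094], [-10046741444, 22782604689]]
... * rho(b) = [[-3, -2], [-1, -1]]  ->  [[16684587751, -6098016864], [7357619643, -2689121801]]
tr = 16684587751 + -2689121801 = 13995465950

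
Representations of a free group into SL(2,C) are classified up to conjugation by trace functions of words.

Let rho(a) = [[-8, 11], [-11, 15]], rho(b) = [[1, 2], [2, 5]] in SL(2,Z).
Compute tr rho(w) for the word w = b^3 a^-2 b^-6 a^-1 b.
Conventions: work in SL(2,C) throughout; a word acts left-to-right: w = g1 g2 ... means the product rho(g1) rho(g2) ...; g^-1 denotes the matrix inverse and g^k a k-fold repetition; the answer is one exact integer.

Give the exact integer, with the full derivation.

-17377427518

rho(b) = [[1, 2], [2, 5]]
... * rho(b) = [[1, 2], [2, 5]]  ->  [[5, 12], [12, 29]]
... * rho(b) = [[1, 2], [2, 5]]  ->  [[29, 70], [70, 169]]
... * rho(a^-1) = [[15, -11], [11, -8]]  ->  [[1205, -879], [2909, -2122]]
... * rho(a^-1) = [[15, -11], [11, -8]]  ->  [[8406, -6223], [20293, -15023]]
... * rho(b^-1) = [[5, -2], [-2, 1]]  ->  [[54476, -23035], [131511, -55609]]
... * rho(b^-1) = [[5, -2], [-2, 1]]  ->  [[318450, -131987], [768773, -318631]]
... * rho(b^-1) = [[5, -2], [-2, 1]]  ->  [[1856224, -768887], [4481127, -1856177]]
... * rho(b^-1) = [[5, -2], [-2, 1]]  ->  [[10818894, -4481335], [26117989, -10818431]]
... * rho(b^-1) = [[5, -2], [-2, 1]]  ->  [[63057140, -26119123], [152226807, -63054409]]
... * rho(b^-1) = [[5, -2], [-2, 1]]  ->  [[367523946, -152233403], [887242853, -367508023]]
... * rho(a^-1) = [[15, -11], [11, -8]]  ->  [[3838291757, -2824896182], [9266054542, -6819607199]]
... * rho(b) = [[1, 2], [2, 5]]  ->  [[-1811500607, -6447897396], [-4373159856, -15565926911]]
tr = -1811500607 + -15565926911 = -17377427518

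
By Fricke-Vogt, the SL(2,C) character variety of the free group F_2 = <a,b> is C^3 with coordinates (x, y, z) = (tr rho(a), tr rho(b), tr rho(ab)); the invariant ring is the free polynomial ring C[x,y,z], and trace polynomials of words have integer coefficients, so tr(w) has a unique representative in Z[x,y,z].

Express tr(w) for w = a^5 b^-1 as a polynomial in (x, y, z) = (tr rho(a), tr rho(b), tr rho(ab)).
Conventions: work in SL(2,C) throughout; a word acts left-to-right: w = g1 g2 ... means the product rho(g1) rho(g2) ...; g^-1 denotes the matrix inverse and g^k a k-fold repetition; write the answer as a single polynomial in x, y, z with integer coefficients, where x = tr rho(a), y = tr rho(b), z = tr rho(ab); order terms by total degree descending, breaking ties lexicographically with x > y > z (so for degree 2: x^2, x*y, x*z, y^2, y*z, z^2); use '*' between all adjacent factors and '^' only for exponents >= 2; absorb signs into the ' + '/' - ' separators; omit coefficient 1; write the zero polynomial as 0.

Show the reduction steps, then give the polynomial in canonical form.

x^5*y - x^4*z - 4*x^3*y + 3*x^2*z + 3*x*y - z

tr(a^2) = tr(a) tr(a) - tr(1) = x^2 - 2
tr(a^3) = tr(a) tr(a^2) - tr(a) = x^3 - 3*x
tr(a^4) = tr(a) tr(a^3) - tr(a^2) = x^4 - 4*x^2 + 2
tr(a^5) = tr(a) tr(a^4) - tr(a^3) = x^5 - 5*x^3 + 5*x
tr(b a^2) = tr(a) tr(b a) - tr(b) = x*z - y
tr(b a^3) = tr(a) tr(b a^2) - tr(b a) = x^2*z - x*y - z
tr(a b a^3) = tr(a) tr(b a^3) - tr(b a^2) = x^3*z - x^2*y - 2*x*z + y
tr(a^5 b) = tr(a) tr(a b a^3) - tr(a b a^2) = x^4*z - x^3*y - 3*x^2*z + 2*x*y + z
tr(a^5 b^-1) = tr(a^5) tr(b) - tr(a^5 b) = x^5*y - x^4*z - 4*x^3*y + 3*x^2*z + 3*x*y - z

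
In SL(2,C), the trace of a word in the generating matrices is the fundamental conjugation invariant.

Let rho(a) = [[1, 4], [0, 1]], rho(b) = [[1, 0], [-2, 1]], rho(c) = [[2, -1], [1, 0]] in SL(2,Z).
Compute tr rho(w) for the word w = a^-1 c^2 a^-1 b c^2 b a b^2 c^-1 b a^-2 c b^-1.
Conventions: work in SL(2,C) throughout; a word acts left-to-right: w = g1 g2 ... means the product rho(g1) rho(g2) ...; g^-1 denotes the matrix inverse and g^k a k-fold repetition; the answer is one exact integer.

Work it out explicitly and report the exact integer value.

rho(a^-1) = [[1, -4], [0, 1]]
... * rho(c) = [[2, -1], [1, 0]]  ->  [[-2, -1], [1, 0]]
... * rho(c) = [[2, -1], [1, 0]]  ->  [[-5, 2], [2, -1]]
... * rho(a^-1) = [[1, -4], [0, 1]]  ->  [[-5, 22], [2, -9]]
... * rho(b) = [[1, 0], [-2, 1]]  ->  [[-49, 22], [20, -9]]
... * rho(c) = [[2, -1], [1, 0]]  ->  [[-76, 49], [31, -20]]
... * rho(c) = [[2, -1], [1, 0]]  ->  [[-103, 76], [42, -31]]
... * rho(b) = [[1, 0], [-2, 1]]  ->  [[-255, 76], [104, -31]]
... * rho(a) = [[1, 4], [0, 1]]  ->  [[-255, -944], [104, 385]]
... * rho(b) = [[1, 0], [-2, 1]]  ->  [[1633, -944], [-666, 385]]
... * rho(b) = [[1, 0], [-2, 1]]  ->  [[3521, -944], [-1436, 385]]
... * rho(c^-1) = [[0, 1], [-1, 2]]  ->  [[944, 1633], [-385, -666]]
... * rho(b) = [[1, 0], [-2, 1]]  ->  [[-2322, 1633], [947, -666]]
... * rho(a^-1) = [[1, -4], [0, 1]]  ->  [[-2322, 10921], [947, -4454]]
... * rho(a^-1) = [[1, -4], [0, 1]]  ->  [[-2322, 20209], [947, -8242]]
... * rho(c) = [[2, -1], [1, 0]]  ->  [[15565, 2322], [-6348, -947]]
... * rho(b^-1) = [[1, 0], [2, 1]]  ->  [[20209, 2322], [-8242, -947]]
tr = 20209 + -947 = 19262

19262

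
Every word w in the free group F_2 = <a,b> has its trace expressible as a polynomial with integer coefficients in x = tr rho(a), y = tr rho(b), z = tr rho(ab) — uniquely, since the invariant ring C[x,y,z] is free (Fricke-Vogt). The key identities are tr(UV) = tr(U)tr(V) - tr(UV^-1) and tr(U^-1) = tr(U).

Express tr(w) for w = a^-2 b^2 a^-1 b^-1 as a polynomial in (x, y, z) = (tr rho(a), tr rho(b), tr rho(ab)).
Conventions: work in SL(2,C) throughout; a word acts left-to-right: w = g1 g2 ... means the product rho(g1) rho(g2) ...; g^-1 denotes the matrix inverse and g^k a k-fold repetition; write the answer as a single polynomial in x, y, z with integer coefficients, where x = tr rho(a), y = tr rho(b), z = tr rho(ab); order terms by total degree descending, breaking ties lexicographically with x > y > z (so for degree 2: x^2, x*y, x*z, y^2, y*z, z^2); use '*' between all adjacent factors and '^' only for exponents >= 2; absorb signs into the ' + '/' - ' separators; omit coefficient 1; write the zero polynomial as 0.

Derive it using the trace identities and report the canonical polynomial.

x^2*y^2*z - x*y^3 - x*y*z^2 - x^2*z + 2*x*y + z

use: trace(b^2) = trace(b) * trace(b) - trace(1)   [square of b] = y^2 - 2
use: trace(b^2 a) = trace(b) * trace(a b) - trace(a)   [square of b] = y*z - x
apply: trace(a^-1 b^2) = trace(b^2) * trace(a) - trace(b^2 a)   [inverse elimination on a] = x*y^2 - y*z - x
apply: trace(a^-2 b^2) = trace(a^-1 b^2) * trace(a) - trace(a^-1 b^2 a)   [inverse elimination on a] = x^2*y^2 - x*y*z - x^2 - y^2 + 2
trace(a^-2 b^2 a^-1) = trace(a^-2 b^2) * trace(a) - trace(a^-2 b^2 a)   [inverse elimination on a] = x^3*y^2 - x^2*y*z - x^3 - 2*x*y^2 + y*z + 3*x
trace(b^3) = trace(b) * trace(b^2) - trace(b)   [square of b] = y^3 - 3*y
apply: trace(b^3 a) = trace(b) * trace(a b^2) - trace(a b)   [square of b] = y^2*z - x*y - z
trace(b^2 a^-1 b) = trace(b^3) * trace(a) - trace(b^3 a)   [inverse elimination on a] = x*y^3 - y^2*z - 2*x*y + z
trace(a b a b) = trace(b a) * trace(b a) - trace(1)   [split at a repeated b] = z^2 - 2
trace(a b a) = trace(a) * trace(b a) - trace(b)   [square of a] = x*z - y
apply: trace(b a b^2 a) = trace(b) * trace(a b a b) - trace(a b a)   [square of b] = y*z^2 - x*z - y
use: trace(b^2 a^-1 b a) = trace(b a b^2) * trace(a) - trace(b a b^2 a)   [inverse elimination on a] = x*y^2*z - x^2*y - y*z^2 + y
use: trace(b^2 a^-1 b a^-1) = trace(b^2 a^-1 b) * trace(a) - trace(b^2 a^-1 b a)   [inverse elimination on a] = x^2*y^3 - 2*x*y^2*z - x^2*y + y*z^2 + x*z - y
trace(a^-2 b^2 a^-1 b) = trace(b^2 a^-1 b a^-1) * trace(a) - trace(b^2 a^-1 b)   [inverse elimination on a] = x^3*y^3 - 2*x^2*y^2*z - x^3*y - x*y^3 + x*y*z^2 + x^2*z + y^2*z + x*y - z
apply: trace(a^-2 b^2 a^-1 b^-1) = trace(a^-2 b^2 a^-1) * trace(b) - trace(a^-2 b^2 a^-1 b)   [inverse elimination on b] = x^2*y^2*z - x*y^3 - x*y*z^2 - x^2*z + 2*x*y + z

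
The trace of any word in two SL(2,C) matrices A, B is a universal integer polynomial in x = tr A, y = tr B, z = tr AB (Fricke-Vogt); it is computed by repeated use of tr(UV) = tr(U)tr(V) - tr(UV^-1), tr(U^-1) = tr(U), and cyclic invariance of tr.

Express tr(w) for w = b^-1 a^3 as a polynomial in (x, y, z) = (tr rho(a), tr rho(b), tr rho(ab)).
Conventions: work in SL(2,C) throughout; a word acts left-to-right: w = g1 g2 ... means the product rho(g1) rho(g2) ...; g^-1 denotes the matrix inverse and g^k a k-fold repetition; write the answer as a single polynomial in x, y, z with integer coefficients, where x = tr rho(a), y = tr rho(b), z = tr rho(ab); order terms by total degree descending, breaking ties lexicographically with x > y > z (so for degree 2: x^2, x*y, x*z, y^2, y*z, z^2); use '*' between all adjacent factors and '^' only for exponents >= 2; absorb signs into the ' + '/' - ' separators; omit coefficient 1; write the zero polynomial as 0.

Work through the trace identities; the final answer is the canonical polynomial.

x^3*y - x^2*z - 2*x*y + z

tr(a^2) = tr(a) * tr(a) - tr(1)  (reduce the a square) = x^2 - 2
reduce: tr(a^3) = tr(a) * tr(a^2) - tr(a)  (reduce the a square) = x^3 - 3*x
reduce: tr(a b a) = tr(a) * tr(b a) - tr(b)  (reduce the a square) = x*z - y
so tr(a^3 b) = tr(a) * tr(a b a) - tr(a b)  (reduce the a square) = x^2*z - x*y - z
tr(b^-1 a^3) = tr(a^3) * tr(b) - tr(a^3 b)  (eliminate b^-1) = x^3*y - x^2*z - 2*x*y + z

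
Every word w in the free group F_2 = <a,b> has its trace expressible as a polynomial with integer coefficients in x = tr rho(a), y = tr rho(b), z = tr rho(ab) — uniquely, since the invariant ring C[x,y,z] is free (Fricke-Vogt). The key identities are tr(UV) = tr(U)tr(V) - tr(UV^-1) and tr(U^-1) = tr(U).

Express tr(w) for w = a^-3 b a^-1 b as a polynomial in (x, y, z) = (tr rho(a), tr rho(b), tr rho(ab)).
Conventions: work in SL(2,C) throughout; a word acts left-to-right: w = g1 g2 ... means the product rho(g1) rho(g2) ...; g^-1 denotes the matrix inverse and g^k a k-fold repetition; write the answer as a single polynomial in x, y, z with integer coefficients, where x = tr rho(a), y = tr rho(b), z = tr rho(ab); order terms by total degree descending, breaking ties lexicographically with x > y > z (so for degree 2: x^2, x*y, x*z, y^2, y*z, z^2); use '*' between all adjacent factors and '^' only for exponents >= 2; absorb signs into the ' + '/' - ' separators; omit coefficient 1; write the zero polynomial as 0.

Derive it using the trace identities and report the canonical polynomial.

x^4*y^2 - 2*x^3*y*z - 2*x^2*y^2 + x^2*z^2 + 3*x*y*z - x^2 - z^2 + 2

tr(b^2) = tr(b) tr(b) - tr(1)  (reduce the b square) = y^2 - 2
tr(b^2 a) = tr(b) tr(a b) - tr(a)  (reduce the b square) = y*z - x
so tr(a^-1 b^2) = tr(b^2) tr(a) - tr(b^2 a)  (eliminate a^-1) = x*y^2 - y*z - x
tr(b a^-2 b) = tr(a^-1 b^2) tr(a) - tr(a^-1 b^2 a)  (eliminate a^-1) = x^2*y^2 - x*y*z - x^2 - y^2 + 2
so tr(b a b a) = tr(a b) tr(a b) - tr(1)  (split on a) = z^2 - 2
tr(a^-1 b a b) = tr(b a b) tr(a) - tr(b a b a)  (eliminate a^-1) = x*y*z - x^2 - z^2 + 2
so tr(b a^-2 b a) = tr(a^-1 b a b) tr(a) - tr(a^-1 b a b a)  (eliminate a^-1) = x^2*y*z - x^3 - x*z^2 - y*z + 3*x
reduce: tr(a^-2 b a^-1 b) = tr(b a^-2 b) tr(a) - tr(b a^-2 b a)  (eliminate a^-1) = x^3*y^2 - 2*x^2*y*z - x*y^2 + x*z^2 + y*z - x
so tr(a^-1 b a^-1 b) = tr(b a^-1 b) tr(a) - tr(b a^-1 b a)  (eliminate a^-1) = x^2*y^2 - 2*x*y*z + z^2 - 2
so tr(a^-3 b a^-1 b) = tr(a^-2 b a^-1 b) tr(a) - tr(a^-2 b a^-1 b a)  (eliminate a^-1) = x^4*y^2 - 2*x^3*y*z - 2*x^2*y^2 + x^2*z^2 + 3*x*y*z - x^2 - z^2 + 2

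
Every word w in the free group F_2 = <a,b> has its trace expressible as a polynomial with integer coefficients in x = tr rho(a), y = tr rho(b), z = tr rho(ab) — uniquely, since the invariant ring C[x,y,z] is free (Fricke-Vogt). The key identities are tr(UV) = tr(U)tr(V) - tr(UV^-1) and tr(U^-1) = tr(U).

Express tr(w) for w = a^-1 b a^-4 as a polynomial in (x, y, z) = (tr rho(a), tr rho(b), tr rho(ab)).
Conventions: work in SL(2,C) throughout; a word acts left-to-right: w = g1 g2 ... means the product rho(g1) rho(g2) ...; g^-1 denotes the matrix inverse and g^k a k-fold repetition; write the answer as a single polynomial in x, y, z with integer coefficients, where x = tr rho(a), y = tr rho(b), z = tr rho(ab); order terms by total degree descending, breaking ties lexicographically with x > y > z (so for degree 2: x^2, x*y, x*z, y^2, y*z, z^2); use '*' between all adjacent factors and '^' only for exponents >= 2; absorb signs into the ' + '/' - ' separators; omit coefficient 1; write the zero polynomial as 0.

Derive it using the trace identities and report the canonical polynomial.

use: tr(a^-1 b) = tr(b) * tr(a) - tr(b a) = x*y - z
use: tr(a^-2 b) = tr(a^-1 b) * tr(a) - tr(a^-1 b a) = x^2*y - x*z - y
use: tr(a^-1 b a^-2) = tr(a^-2 b) * tr(a) - tr(a^-2 b a) = x^3*y - x^2*z - 2*x*y + z
tr(b a^-4) = tr(a^-1 b a^-2) * tr(a) - tr(a^-1 b a^-1) = x^4*y - x^3*z - 3*x^2*y + 2*x*z + y
tr(a^-1 b a^-4) = tr(b a^-4) * tr(a) - tr(b a^-3) = x^5*y - x^4*z - 4*x^3*y + 3*x^2*z + 3*x*y - z

x^5*y - x^4*z - 4*x^3*y + 3*x^2*z + 3*x*y - z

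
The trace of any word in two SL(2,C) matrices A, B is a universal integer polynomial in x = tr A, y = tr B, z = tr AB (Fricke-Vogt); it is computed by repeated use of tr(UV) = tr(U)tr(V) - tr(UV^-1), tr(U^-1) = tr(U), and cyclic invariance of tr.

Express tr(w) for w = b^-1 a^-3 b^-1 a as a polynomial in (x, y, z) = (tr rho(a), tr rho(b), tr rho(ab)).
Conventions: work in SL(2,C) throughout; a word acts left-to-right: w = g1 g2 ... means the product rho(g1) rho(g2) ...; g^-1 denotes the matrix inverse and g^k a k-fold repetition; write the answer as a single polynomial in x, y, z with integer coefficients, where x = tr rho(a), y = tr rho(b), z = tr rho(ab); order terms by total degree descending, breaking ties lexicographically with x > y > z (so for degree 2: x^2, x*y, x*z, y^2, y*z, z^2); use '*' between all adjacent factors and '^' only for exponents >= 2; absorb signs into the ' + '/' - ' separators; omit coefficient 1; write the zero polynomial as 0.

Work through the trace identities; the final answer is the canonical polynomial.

tr(a^-1) = tr(a) = x
tr(a^-1 b) = tr(b)*tr(a) - tr(b a) = x*y - z
next, tr(a^-1 b^-1) = tr(a^-1)*tr(b) - tr(a^-1 b) = z
tr(a^-2 b^-1) = tr(a^-1 b^-1)*tr(a) - tr(a^-1 b^-1 a) = x*z - y
tr(b a b) = tr(b)*tr(a b) - tr(a) = y*z - x
and tr(b a b a) = tr(b a)*tr(b a) - tr(1)   [split at repeated b] = z^2 - 2
next, tr(a b a^-1 b) = tr(b a b)*tr(a) - tr(b a b a) = x*y*z - x^2 - z^2 + 2
next, tr(b^-1 a b a^-1) = tr(a b a^-1)*tr(b) - tr(a b a^-1 b) = -x*y*z + x^2 + y^2 + z^2 - 2
tr(a^-1 b^-1 a b a^-1) = tr(b^-1 a b a^-1)*tr(a) - tr(b^-1 a b) = -x^2*y*z + x^3 + x*y^2 + x*z^2 - 3*x
tr(a^-3 b^-1 a b) = tr(a^-1 b^-1 a b a^-1)*tr(a) - tr(a^-1 b^-1 a b) = -x^3*y*z + x^4 + x^2*y^2 + x^2*z^2 + x*y*z - 4*x^2 - y^2 - z^2 + 2
tr(b^-1 a^-3 b^-1 a) = tr(a^-3 b^-1 a)*tr(b) - tr(a^-3 b^-1 a b) = x^3*y*z - x^4 - x^2*y^2 - x^2*z^2 + 4*x^2 + z^2 - 2

x^3*y*z - x^4 - x^2*y^2 - x^2*z^2 + 4*x^2 + z^2 - 2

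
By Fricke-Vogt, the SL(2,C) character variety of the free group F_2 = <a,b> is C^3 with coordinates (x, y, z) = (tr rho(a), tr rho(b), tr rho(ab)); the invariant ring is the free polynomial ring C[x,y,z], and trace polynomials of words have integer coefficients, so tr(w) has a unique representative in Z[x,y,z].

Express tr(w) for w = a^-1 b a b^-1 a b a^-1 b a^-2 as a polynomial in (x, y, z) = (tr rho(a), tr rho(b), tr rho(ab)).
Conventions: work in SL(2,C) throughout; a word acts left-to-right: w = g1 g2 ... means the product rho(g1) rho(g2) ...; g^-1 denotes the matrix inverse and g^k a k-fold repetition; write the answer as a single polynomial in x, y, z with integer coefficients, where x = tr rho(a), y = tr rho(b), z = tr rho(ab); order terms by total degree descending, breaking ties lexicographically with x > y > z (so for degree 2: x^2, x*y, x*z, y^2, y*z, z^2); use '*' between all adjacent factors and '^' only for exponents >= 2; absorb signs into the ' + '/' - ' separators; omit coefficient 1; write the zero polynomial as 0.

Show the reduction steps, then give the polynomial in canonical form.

trace(a^2 b) = trace(a) trace(b a) - trace(b) = x*z - y
trace(a^2) = trace(a) trace(a) - trace(1) = x^2 - 2
trace(b a^2 b) = trace(b) trace(a^2 b) - trace(a^2) = x*y*z - x^2 - y^2 + 2
trace(b a^2 b^2) = trace(b) trace(b a^2 b) - trace(b a^2) = x*y^2*z - x^2*y - y^3 - x*z + 3*y
trace(a b a b) = trace(b a) trace(b a) - trace(1) = z^2 - 2
trace(b^2 a b a) = trace(b) trace(a b a b) - trace(a b a) = y*z^2 - x*z - y
trace(a b^2) = trace(b) trace(a b) - trace(a) = y*z - x
trace(b^2 a b) = trace(b) trace(a b^2) - trace(a b) = y^2*z - x*y - z
trace(b a^2 b^2 a) = trace(a) trace(b^2 a b a) - trace(b^2 a b) = x*y*z^2 - x^2*z - y^2*z + z
trace(b a^2 b^2 a^-1) = trace(b a^2 b^2) trace(a) - trace(b a^2 b^2 a) = x^2*y^2*z - x^3*y - x*y^3 - x*y*z^2 + y^2*z + 3*x*y - z
trace(a b^2 a^-2 b a) = trace(b a^2 b^2 a^-1) trace(a) - trace(b a^2 b^2) = x^3*y^2*z - x^4*y - x^2*y^3 - x^2*y*z^2 + 4*x^2*y + y^3 - 3*y
trace(b a b a b^2) = trace(b) trace(a b a b^2) - trace(a b a b) = y^2*z^2 - x*y*z - y^2 - z^2 + 2
trace(a b a b a b) = trace(b a b a) trace(b a) - trace(a b) = z^3 - 3*z
trace(a b a b a) = trace(a) trace(b a b a) - trace(b a b) = x*z^2 - y*z - x
trace(b a b a b^2 a) = trace(b) trace(a b a b a b) - trace(a b a b a) = y*z^3 - x*z^2 - 2*y*z + x
trace(a^-1 b a b a b^2) = trace(b a b a b^2) trace(a) - trace(b a b a b^2 a) = x*y^2*z^2 - x^2*y*z - y*z^3 - x*y^2 + 2*y*z + x
trace(a b^2 a^-2 b a b) = trace(a^-1 b a b a b^2) trace(a) - trace(a^-1 b a b a b^2 a) = x^2*y^2*z^2 - x^3*y*z - x*y*z^3 - x^2*y^2 - y^2*z^2 + 3*x*y*z + x^2 + y^2 + z^2 - 2
trace(a^-1 b a b^-1 a b^2 a^-1) = trace(a b^2 a^-2 b a) trace(b) - trace(a b^2 a^-2 b a b) = x^3*y^3*z - x^4*y^2 - x^2*y^4 - 2*x^2*y^2*z^2 + x^3*y*z + x*y*z^3 + 5*x^2*y^2 + y^4 + y^2*z^2 - 3*x*y*z - x^2 - 4*y^2 - z^2 + 2
trace(b a b^-1 a b^2) = trace(a b^3 a) trace(b) - trace(a b^3 a b) = x*y^3*z - x^2*y^2 - y^4 - y^2*z^2 + 4*y^2 + z^2 - 2
trace(b a b^-1 a b^2 a) = trace(a b^2 a b a) trace(b) - trace(a b^2 a b a b) = x*y^2*z^2 - x^2*y*z - y^3*z - y*z^3 + x*z^2 + 3*y*z - x
trace(a^-1 b a b^-1 a b^2) = trace(b a b^-1 a b^2) trace(a) - trace(b a b^-1 a b^2 a) = x^2*y^3*z - x^3*y^2 - x*y^4 - 2*x*y^2*z^2 + x^2*y*z + y^3*z + y*z^3 + 4*x*y^2 - 3*y*z - x
trace(b a^-3 b a b^-1 a b) = trace(a^-1 b a b^-1 a b^2 a^-1) trace(a) - trace(a^-1 b a b^-1 a b^2) = x^4*y^3*z - x^5*y^2 - x^3*y^4 - 2*x^3*y^2*z^2 + x^4*y*z - x^2*y^3*z + x^2*y*z^3 + 6*x^3*y^2 + 2*x*y^4 + 3*x*y^2*z^2 - 4*x^2*y*z - y^3*z - y*z^3 - x^3 - 8*x*y^2 - x*z^2 + 3*y*z + 3*x
trace(a^2 b a) = trace(a) trace(b a^2) - trace(b a) = x^2*z - x*y - z
trace(b a^2 b a b) = trace(b) trace(a^2 b a b) - trace(a^2 b a) = x*y*z^2 - x^2*z - y^2*z + z
trace(b a^2 b a b a) = trace(a) trace(b a b a b a) - trace(b a b a b) = x*z^3 - y*z^2 - 2*x*z + y
trace(b a^2 b a b a^-1) = trace(b a^2 b a b) trace(a) - trace(b a^2 b a b a) = x^2*y*z^2 - x^3*z - x*y^2*z - x*z^3 + y*z^2 + 3*x*z - y
trace(a b a b a^-2 b a) = trace(b a^2 b a b a^-1) trace(a) - trace(b a^2 b a b) = x^3*y*z^2 - x^4*z - x^2*y^2*z - x^2*z^3 + 4*x^2*z + y^2*z - x*y - z
trace(b a b a b a b a) = trace(b a b a) trace(b a b a) - trace(1) = z^4 - 4*z^2 + 2
trace(b a b a b a b a^-1) = trace(b a b a b a b) trace(a) - trace(b a b a b a b a) = x*y*z^3 - x^2*z^2 - z^4 - 2*x*y*z + x^2 + 4*z^2 - 2
trace(a b a b a^-2 b a b) = trace(b a b a b a b a^-1) trace(a) - trace(b a b a b a b) = x^2*y*z^3 - x^3*z^2 - x*z^4 - 2*x^2*y*z - y*z^3 + x^3 + 5*x*z^2 + 2*y*z - 3*x
trace(a^-1 b a b^-1 a b a b a^-1) = trace(a b a b a^-2 b a) trace(b) - trace(a b a b a^-2 b a b) = x^3*y^2*z^2 - x^4*y*z - x^2*y^3*z - 2*x^2*y*z^3 + x^3*z^2 + x*z^4 + 6*x^2*y*z + y^3*z + y*z^3 - x^3 - x*y^2 - 5*x*z^2 - 3*y*z + 3*x
trace(a^-1 b a b^-1 a b a b) = trace(a b a b a^-1 b a) trace(b) - trace(a b a b a^-1 b a b) = x^2*y^2*z^2 - x^3*y*z - x*y^3*z - 2*x*y*z^3 + x^2*z^2 + y^2*z^2 + z^4 + 5*x*y*z - x^2 - y^2 - 4*z^2 + 2
trace(b a^-3 b a b^-1 a b a) = trace(a^-1 b a b^-1 a b a b a^-1) trace(a) - trace(a^-1 b a b^-1 a b a b) = x^4*y^2*z^2 - x^5*y*z - x^3*y^3*z - 2*x^3*y*z^3 + x^4*z^2 - x^2*y^2*z^2 + x^2*z^4 + 7*x^3*y*z + 2*x*y^3*z + 3*x*y*z^3 - x^4 - x^2*y^2 - 6*x^2*z^2 - y^2*z^2 - z^4 - 8*x*y*z + 4*x^2 + y^2 + 4*z^2 - 2
trace(a^-1 b a b^-1 a b a^-1 b a^-2) = trace(b a^-3 b a b^-1 a b) trace(a) - trace(b a^-3 b a b^-1 a b a) = x^5*y^3*z - x^6*y^2 - x^4*y^4 - 3*x^4*y^2*z^2 + 2*x^5*y*z + 3*x^3*y*z^3 + 6*x^4*y^2 - x^4*z^2 + 2*x^2*y^4 + 4*x^2*y^2*z^2 - x^2*z^4 - 11*x^3*y*z - 3*x*y^3*z - 4*x*y*z^3 - 7*x^2*y^2 + 5*x^2*z^2 + y^2*z^2 + z^4 + 11*x*y*z - x^2 - y^2 - 4*z^2 + 2

x^5*y^3*z - x^6*y^2 - x^4*y^4 - 3*x^4*y^2*z^2 + 2*x^5*y*z + 3*x^3*y*z^3 + 6*x^4*y^2 - x^4*z^2 + 2*x^2*y^4 + 4*x^2*y^2*z^2 - x^2*z^4 - 11*x^3*y*z - 3*x*y^3*z - 4*x*y*z^3 - 7*x^2*y^2 + 5*x^2*z^2 + y^2*z^2 + z^4 + 11*x*y*z - x^2 - y^2 - 4*z^2 + 2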